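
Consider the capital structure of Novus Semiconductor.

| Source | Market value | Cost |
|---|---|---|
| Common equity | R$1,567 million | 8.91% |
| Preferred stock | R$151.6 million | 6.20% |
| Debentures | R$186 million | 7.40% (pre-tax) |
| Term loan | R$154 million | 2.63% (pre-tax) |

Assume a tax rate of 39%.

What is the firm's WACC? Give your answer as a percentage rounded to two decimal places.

Total capital V = 1567 + 151.6 + 186 + 154 = 2058.6.
Equity: weight = 1567/2058.6 = 0.7612; cost = 8.91%.
Preferred: weight = 151.6/2058.6 = 0.0736; cost = 6.2%.
Debentures: weight = 186/2058.6 = 0.0904; after-tax cost = 7.4% × (1 − 39%) = 4.5140%.
Term loan: weight = 154/2058.6 = 0.0748; after-tax cost = 2.63% × (1 − 39%) = 1.6043%.
WACC = 0.7612 × 8.9100% + 0.0736 × 6.2000% + 0.0904 × 4.5140% + 0.0748 × 1.6043% = 7.7667%.

7.77%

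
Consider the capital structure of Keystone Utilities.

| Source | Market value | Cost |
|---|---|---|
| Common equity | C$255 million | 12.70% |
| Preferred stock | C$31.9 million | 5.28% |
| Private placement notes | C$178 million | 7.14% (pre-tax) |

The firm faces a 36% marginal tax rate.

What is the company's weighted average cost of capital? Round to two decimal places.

Total capital V = 255 + 31.9 + 178 = 464.9.
Equity: weight = 255/464.9 = 0.5485; cost = 12.7%.
Preferred: weight = 31.9/464.9 = 0.0686; cost = 5.28%.
Private placement notes: weight = 178/464.9 = 0.3829; after-tax cost = 7.14% × (1 − 36%) = 4.5696%.
WACC = 0.5485 × 12.7000% + 0.0686 × 5.2800% + 0.3829 × 4.5696% = 9.0779%.

9.08%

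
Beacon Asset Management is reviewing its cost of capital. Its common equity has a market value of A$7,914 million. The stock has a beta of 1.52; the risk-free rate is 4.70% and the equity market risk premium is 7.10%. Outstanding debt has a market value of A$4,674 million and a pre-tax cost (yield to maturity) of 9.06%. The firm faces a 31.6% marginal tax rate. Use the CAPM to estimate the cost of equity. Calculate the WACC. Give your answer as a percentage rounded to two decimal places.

12.04%

Cost of equity via CAPM: Re = 4.7% + 1.52 × 7.1% = 15.4920%.
Total capital V = 7914 + 4674 = 12588.
Equity: weight = 7914/12588 = 0.6287; cost = 15.492%.
Debt: weight = 4674/12588 = 0.3713; after-tax cost = 9.06% × (1 − 31.6%) = 6.1970%.
WACC = 0.6287 × 15.4920% + 0.3713 × 6.1970% = 12.0407%.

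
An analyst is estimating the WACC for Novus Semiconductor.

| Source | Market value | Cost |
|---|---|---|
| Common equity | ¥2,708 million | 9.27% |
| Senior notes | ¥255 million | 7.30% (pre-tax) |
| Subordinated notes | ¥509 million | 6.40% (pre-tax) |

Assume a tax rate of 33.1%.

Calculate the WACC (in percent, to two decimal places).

Total capital V = 2708 + 255 + 509 = 3472.
Equity: weight = 2708/3472 = 0.7800; cost = 9.27%.
Senior notes: weight = 255/3472 = 0.0734; after-tax cost = 7.3% × (1 − 33.1%) = 4.8837%.
Subordinated notes: weight = 509/3472 = 0.1466; after-tax cost = 6.4% × (1 − 33.1%) = 4.2816%.
WACC = 0.7800 × 9.2700% + 0.0734 × 4.8837% + 0.1466 × 4.2816% = 8.2165%.

8.22%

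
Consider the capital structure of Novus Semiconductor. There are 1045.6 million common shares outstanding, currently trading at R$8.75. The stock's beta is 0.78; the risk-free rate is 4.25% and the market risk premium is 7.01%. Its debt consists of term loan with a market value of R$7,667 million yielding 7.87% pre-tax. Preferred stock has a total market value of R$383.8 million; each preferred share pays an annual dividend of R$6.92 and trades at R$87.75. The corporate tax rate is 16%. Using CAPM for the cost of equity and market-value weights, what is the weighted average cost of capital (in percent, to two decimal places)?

Cost of equity via CAPM: Re = 4.25% + 0.78 × 7.01% = 9.7178%.
Cost of preferred: Rp = 6.92 / 87.75 = 7.8860%.
Market value of equity E = 8.75 × 1045.6m = 9149m.
Total capital V = 9149 + 383.8 + 7667 = 17199.8.
Equity: weight = 9149/17199.8 = 0.5319; cost = 9.7178%.
Preferred: weight = 383.8/17199.8 = 0.0223; cost = 7.886%.
Term loan: weight = 7667/17199.8 = 0.4458; after-tax cost = 7.87% × (1 − 16%) = 6.6108%.
WACC = 0.5319 × 9.7178% + 0.0223 × 7.8860% + 0.4458 × 6.6108% = 8.2919%.

8.29%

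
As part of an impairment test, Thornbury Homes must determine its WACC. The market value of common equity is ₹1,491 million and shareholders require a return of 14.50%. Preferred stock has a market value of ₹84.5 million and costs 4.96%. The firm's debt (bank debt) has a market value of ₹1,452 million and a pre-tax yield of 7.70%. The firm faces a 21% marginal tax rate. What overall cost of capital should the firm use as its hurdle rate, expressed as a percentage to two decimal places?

10.20%

Total capital V = 1491 + 84.5 + 1452 = 3027.5.
Equity: weight = 1491/3027.5 = 0.4925; cost = 14.5%.
Preferred: weight = 84.5/3027.5 = 0.0279; cost = 4.96%.
Bank debt: weight = 1452/3027.5 = 0.4796; after-tax cost = 7.7% × (1 − 21%) = 6.0830%.
WACC = 0.4925 × 14.5000% + 0.0279 × 4.9600% + 0.4796 × 6.0830% = 10.1969%.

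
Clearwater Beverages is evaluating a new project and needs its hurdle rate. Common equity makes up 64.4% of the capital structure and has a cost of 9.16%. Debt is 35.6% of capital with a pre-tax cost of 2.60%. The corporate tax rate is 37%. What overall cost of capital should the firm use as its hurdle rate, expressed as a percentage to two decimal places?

After-tax cost of debt = 2.6% × (1 − 37%) = 1.6380%.
WACC = 0.644 × 9.1600% + 0.356 × 1.6380% = 6.4822%.

6.48%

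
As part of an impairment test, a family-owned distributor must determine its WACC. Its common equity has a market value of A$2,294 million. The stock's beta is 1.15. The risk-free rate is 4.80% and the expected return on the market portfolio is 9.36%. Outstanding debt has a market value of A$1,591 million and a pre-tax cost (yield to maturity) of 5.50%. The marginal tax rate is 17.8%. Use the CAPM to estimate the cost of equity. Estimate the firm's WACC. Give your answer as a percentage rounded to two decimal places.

Market risk premium = 9.36% − 4.8% = 4.56%.
Cost of equity via CAPM: Re = 4.8% + 1.15 × 4.56% = 10.0440%.
Total capital V = 2294 + 1591 = 3885.
Equity: weight = 2294/3885 = 0.5905; cost = 10.044%.
Debt: weight = 1591/3885 = 0.4095; after-tax cost = 5.5% × (1 − 17.8%) = 4.5210%.
WACC = 0.5905 × 10.0440% + 0.4095 × 4.5210% = 7.7822%.

7.78%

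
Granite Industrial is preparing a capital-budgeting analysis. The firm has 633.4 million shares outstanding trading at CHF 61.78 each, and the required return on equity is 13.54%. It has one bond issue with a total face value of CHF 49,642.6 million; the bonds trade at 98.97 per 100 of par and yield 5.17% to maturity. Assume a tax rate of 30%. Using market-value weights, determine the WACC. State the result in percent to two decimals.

8.02%

Market value of equity E = 61.78 × 633.4m = 39131.452m. Market value of debt D = 49642.6m × 98.97/100 = 49131.28122m.
Total capital V = 39131.452 + 49131.28122 = 88262.73322.
Equity: weight = 39131.452/88262.73322 = 0.4434; cost = 13.54%.
Bonds outstanding: weight = 49131.28122/88262.73322 = 0.5566; after-tax cost = 5.17% × (1 − 30%) = 3.6190%.
WACC = 0.4434 × 13.5400% + 0.5566 × 3.6190% = 8.0175%.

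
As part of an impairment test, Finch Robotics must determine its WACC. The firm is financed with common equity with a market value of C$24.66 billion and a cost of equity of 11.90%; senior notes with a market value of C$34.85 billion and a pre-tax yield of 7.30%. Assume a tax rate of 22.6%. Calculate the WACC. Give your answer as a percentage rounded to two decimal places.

Total capital V = 24.66 + 34.85 = 59.51.
Equity: weight = 24.66/59.51 = 0.4144; cost = 11.9%.
Senior notes: weight = 34.85/59.51 = 0.5856; after-tax cost = 7.3% × (1 − 22.6%) = 5.6502%.
WACC = 0.4144 × 11.9000% + 0.5856 × 5.6502% = 8.2400%.

8.24%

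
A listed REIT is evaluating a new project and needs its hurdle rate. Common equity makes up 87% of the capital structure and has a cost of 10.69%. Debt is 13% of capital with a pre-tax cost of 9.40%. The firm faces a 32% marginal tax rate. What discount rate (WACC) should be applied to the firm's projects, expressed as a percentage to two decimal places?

10.13%

After-tax cost of debt = 9.4% × (1 − 32%) = 6.3920%.
WACC = 0.870 × 10.6900% + 0.130 × 6.3920% = 10.1313%.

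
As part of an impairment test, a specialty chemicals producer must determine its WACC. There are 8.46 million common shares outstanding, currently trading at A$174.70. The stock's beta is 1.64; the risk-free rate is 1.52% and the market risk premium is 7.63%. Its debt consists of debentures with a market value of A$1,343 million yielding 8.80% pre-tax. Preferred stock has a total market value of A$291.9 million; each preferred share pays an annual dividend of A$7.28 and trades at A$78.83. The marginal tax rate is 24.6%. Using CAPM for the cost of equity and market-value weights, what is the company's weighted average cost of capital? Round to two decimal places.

Cost of equity via CAPM: Re = 1.52% + 1.64 × 7.63% = 14.0332%.
Cost of preferred: Rp = 7.28 / 78.83 = 9.2351%.
Market value of equity E = 174.7 × 8.46m = 1477.962m.
Total capital V = 1477.962 + 291.9 + 1343 = 3112.862.
Equity: weight = 1477.962/3112.862 = 0.4748; cost = 14.0332%.
Preferred: weight = 291.9/3112.862 = 0.0938; cost = 9.2351%.
Debentures: weight = 1343/3112.862 = 0.4314; after-tax cost = 8.8% × (1 − 24.6%) = 6.6352%.
WACC = 0.4748 × 14.0332% + 0.0938 × 9.2351% + 0.4314 × 6.6352% = 10.3915%.

10.39%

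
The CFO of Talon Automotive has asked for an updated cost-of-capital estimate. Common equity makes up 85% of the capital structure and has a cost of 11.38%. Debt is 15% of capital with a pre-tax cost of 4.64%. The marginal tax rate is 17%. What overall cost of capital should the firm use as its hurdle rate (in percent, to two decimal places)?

After-tax cost of debt = 4.64% × (1 − 17%) = 3.8512%.
WACC = 0.850 × 11.3800% + 0.150 × 3.8512% = 10.2507%.

10.25%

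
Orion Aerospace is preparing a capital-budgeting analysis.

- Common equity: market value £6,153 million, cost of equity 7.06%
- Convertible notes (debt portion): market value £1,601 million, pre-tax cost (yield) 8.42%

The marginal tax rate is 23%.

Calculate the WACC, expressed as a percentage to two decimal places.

Total capital V = 6153 + 1601 = 7754.
Equity: weight = 6153/7754 = 0.7935; cost = 7.06%.
Convertible notes (debt portion): weight = 1601/7754 = 0.2065; after-tax cost = 8.42% × (1 − 23%) = 6.4834%.
WACC = 0.7935 × 7.0600% + 0.2065 × 6.4834% = 6.9409%.

6.94%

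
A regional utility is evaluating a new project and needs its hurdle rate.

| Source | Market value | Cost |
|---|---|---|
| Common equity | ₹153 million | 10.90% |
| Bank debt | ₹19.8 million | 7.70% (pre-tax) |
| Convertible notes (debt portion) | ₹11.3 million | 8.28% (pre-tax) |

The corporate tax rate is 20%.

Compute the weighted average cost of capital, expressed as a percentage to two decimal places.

Total capital V = 153 + 19.8 + 11.3 = 184.1.
Equity: weight = 153/184.1 = 0.8311; cost = 10.9%.
Bank debt: weight = 19.8/184.1 = 0.1076; after-tax cost = 7.7% × (1 − 20%) = 6.1600%.
Convertible notes (debt portion): weight = 11.3/184.1 = 0.0614; after-tax cost = 8.28% × (1 − 20%) = 6.6240%.
WACC = 0.8311 × 10.9000% + 0.1076 × 6.1600% + 0.0614 × 6.6240% = 10.1278%.

10.13%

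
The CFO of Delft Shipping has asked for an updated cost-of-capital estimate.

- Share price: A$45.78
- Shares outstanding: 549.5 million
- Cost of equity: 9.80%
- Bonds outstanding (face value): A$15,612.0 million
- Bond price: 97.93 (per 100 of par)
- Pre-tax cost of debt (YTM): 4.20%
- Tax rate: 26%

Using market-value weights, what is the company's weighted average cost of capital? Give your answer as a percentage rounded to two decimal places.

Market value of equity E = 45.78 × 549.5m = 25156.11m. Market value of debt D = 15612m × 97.93/100 = 15288.8316m.
Total capital V = 25156.11 + 15288.8316 = 40444.9416.
Equity: weight = 25156.11/40444.9416 = 0.6220; cost = 9.8%.
Bonds outstanding: weight = 15288.8316/40444.9416 = 0.3780; after-tax cost = 4.2% × (1 − 26%) = 3.1080%.
WACC = 0.6220 × 9.8000% + 0.3780 × 3.1080% = 7.2703%.

7.27%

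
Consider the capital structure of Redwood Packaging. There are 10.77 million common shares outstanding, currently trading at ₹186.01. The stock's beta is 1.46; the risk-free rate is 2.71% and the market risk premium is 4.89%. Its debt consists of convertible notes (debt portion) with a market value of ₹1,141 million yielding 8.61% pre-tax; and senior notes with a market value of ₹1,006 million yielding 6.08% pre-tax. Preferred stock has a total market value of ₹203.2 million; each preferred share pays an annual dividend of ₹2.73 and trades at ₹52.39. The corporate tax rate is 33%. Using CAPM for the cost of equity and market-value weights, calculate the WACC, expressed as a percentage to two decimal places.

Cost of equity via CAPM: Re = 2.71% + 1.46 × 4.89% = 9.8494%.
Cost of preferred: Rp = 2.73 / 52.39 = 5.2109%.
Market value of equity E = 186.01 × 10.77m = 2003.3277m.
Total capital V = 2003.3277 + 203.2 + 1141 + 1006 = 4353.5277.
Equity: weight = 2003.3277/4353.5277 = 0.4602; cost = 9.8494%.
Preferred: weight = 203.2/4353.5277 = 0.0467; cost = 5.2109%.
Convertible notes (debt portion): weight = 1141/4353.5277 = 0.2621; after-tax cost = 8.61% × (1 − 33%) = 5.7687%.
Senior notes: weight = 1006/4353.5277 = 0.2311; after-tax cost = 6.08% × (1 − 33%) = 4.0736%.
WACC = 0.4602 × 9.8494% + 0.0467 × 5.2109% + 0.2621 × 5.7687% + 0.2311 × 4.0736% = 7.2287%.

7.23%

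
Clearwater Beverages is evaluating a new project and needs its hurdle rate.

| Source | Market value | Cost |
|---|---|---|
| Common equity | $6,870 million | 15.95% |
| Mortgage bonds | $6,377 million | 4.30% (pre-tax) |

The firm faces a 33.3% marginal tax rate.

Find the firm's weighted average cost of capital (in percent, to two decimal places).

9.65%

Total capital V = 6870 + 6377 = 13247.
Equity: weight = 6870/13247 = 0.5186; cost = 15.95%.
Mortgage bonds: weight = 6377/13247 = 0.4814; after-tax cost = 4.3% × (1 − 33.3%) = 2.8681%.
WACC = 0.5186 × 15.9500% + 0.4814 × 2.8681% = 9.6525%.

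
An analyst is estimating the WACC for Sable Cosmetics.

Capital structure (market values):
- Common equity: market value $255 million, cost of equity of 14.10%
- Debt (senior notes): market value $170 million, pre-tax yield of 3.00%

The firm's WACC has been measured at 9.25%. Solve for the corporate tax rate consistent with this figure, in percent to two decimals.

34.17%

Total capital V = 255 + 170 = 425.
Equity weight = 255/425 = 0.6000.
Senior notes weight = 170/425 = 0.4000.
Equity contribution = 0.6000 × 14.1% = 8.4600%.
Debt contribution must be 9.25% − 8.4600% = 0.7900%.
0.4000 × 3% × (1 − T) = 0.7900%  ⇒  (1 − T) = 0.6583.
T = 34.1667%.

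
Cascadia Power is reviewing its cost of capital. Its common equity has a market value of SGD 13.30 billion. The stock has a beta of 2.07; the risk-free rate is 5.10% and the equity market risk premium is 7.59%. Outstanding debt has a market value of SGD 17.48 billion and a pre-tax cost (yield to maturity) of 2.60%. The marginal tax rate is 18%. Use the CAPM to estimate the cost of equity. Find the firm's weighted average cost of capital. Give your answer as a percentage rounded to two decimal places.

Cost of equity via CAPM: Re = 5.1% + 2.07 × 7.59% = 20.8113%.
Total capital V = 13.3 + 17.48 = 30.78.
Equity: weight = 13.3/30.78 = 0.4321; cost = 20.8113%.
Debt: weight = 17.48/30.78 = 0.5679; after-tax cost = 2.6% × (1 − 18%) = 2.1320%.
WACC = 0.4321 × 20.8113% + 0.5679 × 2.1320% = 10.2033%.

10.20%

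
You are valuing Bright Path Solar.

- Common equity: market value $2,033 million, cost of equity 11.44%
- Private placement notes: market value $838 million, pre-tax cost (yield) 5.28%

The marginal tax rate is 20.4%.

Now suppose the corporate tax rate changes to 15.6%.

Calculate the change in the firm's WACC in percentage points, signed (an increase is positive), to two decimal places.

+0.07 pp

Current WACC:
Total capital V = 2033 + 838 = 2871.
Equity: weight = 2033/2871 = 0.7081; cost = 11.44%.
Private placement notes: weight = 838/2871 = 0.2919; after-tax cost = 5.28% × (1 − 20.4%) = 4.2029%.
WACC = 0.7081 × 11.4400% + 0.2919 × 4.2029% = 9.3276%.
After the change:
Total capital V = 2033 + 838 = 2871.
Equity: weight = 2033/2871 = 0.7081; cost = 11.44%.
Private placement notes: weight = 838/2871 = 0.2919; after-tax cost = 5.28% × (1 − 15.6%) = 4.4563%.
WACC = 0.7081 × 11.4400% + 0.2919 × 4.4563% = 9.4016%.
Change in WACC = 9.4016% − 9.3276% = 0.0740 pp.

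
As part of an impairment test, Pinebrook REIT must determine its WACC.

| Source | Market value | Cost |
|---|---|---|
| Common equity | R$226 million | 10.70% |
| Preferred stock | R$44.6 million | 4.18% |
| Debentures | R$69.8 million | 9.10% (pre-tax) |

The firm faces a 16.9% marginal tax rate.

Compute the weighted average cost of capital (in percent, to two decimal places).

Total capital V = 226 + 44.6 + 69.8 = 340.4.
Equity: weight = 226/340.4 = 0.6639; cost = 10.7%.
Preferred: weight = 44.6/340.4 = 0.1310; cost = 4.18%.
Debentures: weight = 69.8/340.4 = 0.2051; after-tax cost = 9.1% × (1 − 16.9%) = 7.5621%.
WACC = 0.6639 × 10.7000% + 0.1310 × 4.1800% + 0.2051 × 7.5621% = 9.2023%.

9.20%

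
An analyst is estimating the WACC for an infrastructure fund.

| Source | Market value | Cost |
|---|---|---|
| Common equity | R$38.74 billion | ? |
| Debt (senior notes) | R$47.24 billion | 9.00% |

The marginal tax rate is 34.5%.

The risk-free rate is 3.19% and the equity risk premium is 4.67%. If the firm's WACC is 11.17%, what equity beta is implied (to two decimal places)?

Total capital V = 38.74 + 47.24 = 85.98.
Equity weight = 38.74/85.98 = 0.4506.
Senior notes weight = 47.24/85.98 = 0.5494.
Debt contribution = 0.5494 × 9% × (1 − 34.5%) = 3.2389%.
Required equity contribution = 11.17% − 3.2389% = 7.9311%  ⇒  Re = 17.6024%.
CAPM: 17.6024% = 3.19% + β × 4.67%  ⇒  β = 3.0862.

3.09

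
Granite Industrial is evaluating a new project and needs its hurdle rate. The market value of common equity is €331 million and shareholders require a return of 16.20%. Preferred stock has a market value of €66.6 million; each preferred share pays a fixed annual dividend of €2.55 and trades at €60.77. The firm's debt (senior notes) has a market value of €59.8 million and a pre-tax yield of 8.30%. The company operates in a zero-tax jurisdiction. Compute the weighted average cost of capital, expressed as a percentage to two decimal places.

Cost of preferred: Rp = 2.55 / 60.77 = 4.1961%.
Total capital V = 331 + 66.6 + 59.8 = 457.4.
Equity: weight = 331/457.4 = 0.7237; cost = 16.2%.
Preferred: weight = 66.6/457.4 = 0.1456; cost = 4.1961%.
Senior notes: weight = 59.8/457.4 = 0.1307; after-tax cost = 8.3% × (1 − 0%) = 8.3000%.
WACC = 0.7237 × 16.2000% + 0.1456 × 4.1961% + 0.1307 × 8.3000% = 13.4193%.

13.42%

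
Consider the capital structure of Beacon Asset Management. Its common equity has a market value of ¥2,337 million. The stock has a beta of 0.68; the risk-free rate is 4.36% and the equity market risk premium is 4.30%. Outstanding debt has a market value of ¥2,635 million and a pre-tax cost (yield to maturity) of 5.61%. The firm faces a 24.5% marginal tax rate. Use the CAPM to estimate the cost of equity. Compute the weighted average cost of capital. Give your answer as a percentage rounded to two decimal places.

Cost of equity via CAPM: Re = 4.36% + 0.68 × 4.3% = 7.2840%.
Total capital V = 2337 + 2635 = 4972.
Equity: weight = 2337/4972 = 0.4700; cost = 7.284%.
Debt: weight = 2635/4972 = 0.5300; after-tax cost = 5.61% × (1 − 24.5%) = 4.2355%.
WACC = 0.4700 × 7.2840% + 0.5300 × 4.2355% = 5.6684%.

5.67%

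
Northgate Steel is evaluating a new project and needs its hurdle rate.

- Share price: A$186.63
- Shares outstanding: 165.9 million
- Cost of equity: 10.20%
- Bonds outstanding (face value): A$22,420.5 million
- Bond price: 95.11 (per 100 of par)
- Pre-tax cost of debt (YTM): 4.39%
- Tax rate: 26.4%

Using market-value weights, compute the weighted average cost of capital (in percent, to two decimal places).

7.36%

Market value of equity E = 186.63 × 165.9m = 30961.917m. Market value of debt D = 22420.5m × 95.11/100 = 21324.13755m.
Total capital V = 30961.917 + 21324.13755 = 52286.05455.
Equity: weight = 30961.917/52286.05455 = 0.5922; cost = 10.2%.
Bonds outstanding: weight = 21324.13755/52286.05455 = 0.4078; after-tax cost = 4.39% × (1 − 26.4%) = 3.2310%.
WACC = 0.5922 × 10.2000% + 0.4078 × 3.2310% = 7.3578%.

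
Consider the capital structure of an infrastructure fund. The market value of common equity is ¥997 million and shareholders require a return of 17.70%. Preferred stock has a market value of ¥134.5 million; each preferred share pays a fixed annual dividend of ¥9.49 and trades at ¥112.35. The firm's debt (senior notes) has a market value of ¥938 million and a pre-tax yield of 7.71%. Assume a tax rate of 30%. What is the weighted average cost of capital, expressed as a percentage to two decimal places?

11.52%

Cost of preferred: Rp = 9.49 / 112.35 = 8.4468%.
Total capital V = 997 + 134.5 + 938 = 2069.5.
Equity: weight = 997/2069.5 = 0.4818; cost = 17.7%.
Preferred: weight = 134.5/2069.5 = 0.0650; cost = 8.4468%.
Senior notes: weight = 938/2069.5 = 0.4532; after-tax cost = 7.71% × (1 − 30%) = 5.3970%.
WACC = 0.4818 × 17.7000% + 0.0650 × 8.4468% + 0.4532 × 5.3970% = 11.5223%.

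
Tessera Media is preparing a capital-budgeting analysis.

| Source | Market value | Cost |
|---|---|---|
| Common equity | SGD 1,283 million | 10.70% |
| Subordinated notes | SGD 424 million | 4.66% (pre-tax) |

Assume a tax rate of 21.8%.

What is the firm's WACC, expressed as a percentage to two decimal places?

8.95%

Total capital V = 1283 + 424 = 1707.
Equity: weight = 1283/1707 = 0.7516; cost = 10.7%.
Subordinated notes: weight = 424/1707 = 0.2484; after-tax cost = 4.66% × (1 − 21.8%) = 3.6441%.
WACC = 0.7516 × 10.7000% + 0.2484 × 3.6441% = 8.9474%.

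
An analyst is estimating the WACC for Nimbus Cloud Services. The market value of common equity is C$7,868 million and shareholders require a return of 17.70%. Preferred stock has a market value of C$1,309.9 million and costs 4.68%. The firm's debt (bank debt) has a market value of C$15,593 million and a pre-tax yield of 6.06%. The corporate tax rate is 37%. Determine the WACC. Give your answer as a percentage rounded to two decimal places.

8.27%

Total capital V = 7868 + 1309.9 + 15593 = 24770.9.
Equity: weight = 7868/24770.9 = 0.3176; cost = 17.7%.
Preferred: weight = 1309.9/24770.9 = 0.0529; cost = 4.68%.
Bank debt: weight = 15593/24770.9 = 0.6295; after-tax cost = 6.06% × (1 − 37%) = 3.8178%.
WACC = 0.3176 × 17.7000% + 0.0529 × 4.6800% + 0.6295 × 3.8178% = 8.2728%.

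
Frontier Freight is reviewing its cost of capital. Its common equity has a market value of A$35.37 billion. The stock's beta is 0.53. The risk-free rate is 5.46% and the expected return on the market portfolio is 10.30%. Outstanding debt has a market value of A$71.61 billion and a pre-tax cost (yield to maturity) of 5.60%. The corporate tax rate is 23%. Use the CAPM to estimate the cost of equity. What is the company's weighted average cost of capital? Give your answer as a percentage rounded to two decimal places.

Market risk premium = 10.3% − 5.46% = 4.84%.
Cost of equity via CAPM: Re = 5.46% + 0.53 × 4.84% = 8.0252%.
Total capital V = 35.37 + 71.61 = 106.98.
Equity: weight = 35.37/106.98 = 0.3306; cost = 8.0252%.
Debt: weight = 71.61/106.98 = 0.6694; after-tax cost = 5.6% × (1 − 23%) = 4.3120%.
WACC = 0.3306 × 8.0252% + 0.6694 × 4.3120% = 5.5397%.

5.54%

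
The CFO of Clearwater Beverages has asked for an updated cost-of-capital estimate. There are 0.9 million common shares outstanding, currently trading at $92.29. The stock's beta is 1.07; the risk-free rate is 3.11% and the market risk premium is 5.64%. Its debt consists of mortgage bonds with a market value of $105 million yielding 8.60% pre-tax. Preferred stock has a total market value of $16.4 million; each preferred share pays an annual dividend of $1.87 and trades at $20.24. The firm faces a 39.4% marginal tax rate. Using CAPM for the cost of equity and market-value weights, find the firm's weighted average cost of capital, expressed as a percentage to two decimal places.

Cost of equity via CAPM: Re = 3.11% + 1.07 × 5.64% = 9.1448%.
Cost of preferred: Rp = 1.87 / 20.24 = 9.2391%.
Market value of equity E = 92.29 × 0.9m = 83.061m.
Total capital V = 83.061 + 16.4 + 105 = 204.461.
Equity: weight = 83.061/204.461 = 0.4062; cost = 9.1448%.
Preferred: weight = 16.4/204.461 = 0.0802; cost = 9.2391%.
Mortgage bonds: weight = 105/204.461 = 0.5135; after-tax cost = 8.6% × (1 − 39.4%) = 5.2116%.
WACC = 0.4062 × 9.1448% + 0.0802 × 9.2391% + 0.5135 × 5.2116% = 7.1325%.

7.13%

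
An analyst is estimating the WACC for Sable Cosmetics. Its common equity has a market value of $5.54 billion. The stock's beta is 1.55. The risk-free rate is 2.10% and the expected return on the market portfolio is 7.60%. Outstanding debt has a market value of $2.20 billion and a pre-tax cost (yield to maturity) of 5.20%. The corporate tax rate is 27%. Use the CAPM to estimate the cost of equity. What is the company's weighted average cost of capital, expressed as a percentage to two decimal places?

Market risk premium = 7.6% − 2.1% = 5.5%.
Cost of equity via CAPM: Re = 2.1% + 1.55 × 5.5% = 10.6250%.
Total capital V = 5.54 + 2.2 = 7.74.
Equity: weight = 5.54/7.74 = 0.7158; cost = 10.625%.
Debt: weight = 2.2/7.74 = 0.2842; after-tax cost = 5.2% × (1 − 27%) = 3.7960%.
WACC = 0.7158 × 10.6250% + 0.2842 × 3.7960% = 8.6839%.

8.68%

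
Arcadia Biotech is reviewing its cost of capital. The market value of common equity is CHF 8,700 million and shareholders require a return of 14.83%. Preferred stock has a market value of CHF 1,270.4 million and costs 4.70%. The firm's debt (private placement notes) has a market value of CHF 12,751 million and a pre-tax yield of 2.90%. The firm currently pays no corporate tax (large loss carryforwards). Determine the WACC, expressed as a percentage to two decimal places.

Total capital V = 8700 + 1270.4 + 12751 = 22721.4.
Equity: weight = 8700/22721.4 = 0.3829; cost = 14.83%.
Preferred: weight = 1270.4/22721.4 = 0.0559; cost = 4.7%.
Private placement notes: weight = 12751/22721.4 = 0.5612; after-tax cost = 2.9% × (1 − 0%) = 2.9000%.
WACC = 0.3829 × 14.8300% + 0.0559 × 4.7000% + 0.5612 × 2.9000% = 7.5686%.

7.57%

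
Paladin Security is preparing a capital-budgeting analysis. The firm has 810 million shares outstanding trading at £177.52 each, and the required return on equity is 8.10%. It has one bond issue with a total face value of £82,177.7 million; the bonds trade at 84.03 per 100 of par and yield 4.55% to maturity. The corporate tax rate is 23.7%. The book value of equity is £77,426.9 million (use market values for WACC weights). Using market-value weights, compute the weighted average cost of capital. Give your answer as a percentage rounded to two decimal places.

6.60%

Market value of equity E = 177.52 × 810m = 143791.2m. Market value of debt D = 82177.7m × 84.03/100 = 69053.92131m.
Total capital V = 143791.2 + 69053.92131 = 212845.12131.
Equity: weight = 143791.2/212845.12131 = 0.6756; cost = 8.1%.
Bonds outstanding: weight = 69053.92131/212845.12131 = 0.3244; after-tax cost = 4.55% × (1 − 23.7%) = 3.4716%.
WACC = 0.6756 × 8.1000% + 0.3244 × 3.4716% = 6.5984%.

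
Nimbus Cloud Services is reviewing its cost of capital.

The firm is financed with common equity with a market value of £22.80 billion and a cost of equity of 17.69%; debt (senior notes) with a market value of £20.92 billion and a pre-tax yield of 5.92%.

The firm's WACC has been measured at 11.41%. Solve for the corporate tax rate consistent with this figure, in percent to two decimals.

Total capital V = 22.8 + 20.92 = 43.72.
Equity weight = 22.8/43.72 = 0.5215.
Senior notes weight = 20.92/43.72 = 0.4785.
Equity contribution = 0.5215 × 17.69% = 9.2253%.
Debt contribution must be 11.41% − 9.2253% = 2.1847%.
0.4785 × 5.92% × (1 − T) = 2.1847%  ⇒  (1 − T) = 0.7712.
T = 22.8777%.

22.88%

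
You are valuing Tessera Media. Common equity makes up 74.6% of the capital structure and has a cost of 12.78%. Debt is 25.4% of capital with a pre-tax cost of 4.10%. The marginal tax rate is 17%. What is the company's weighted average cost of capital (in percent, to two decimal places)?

After-tax cost of debt = 4.1% × (1 − 17%) = 3.4030%.
WACC = 0.746 × 12.7800% + 0.254 × 3.4030% = 10.3982%.

10.40%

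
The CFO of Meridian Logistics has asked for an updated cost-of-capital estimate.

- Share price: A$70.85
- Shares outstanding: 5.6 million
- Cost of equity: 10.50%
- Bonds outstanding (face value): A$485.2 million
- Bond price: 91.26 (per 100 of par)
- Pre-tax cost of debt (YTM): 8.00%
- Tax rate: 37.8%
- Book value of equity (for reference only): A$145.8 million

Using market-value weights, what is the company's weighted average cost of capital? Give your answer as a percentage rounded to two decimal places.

Market value of equity E = 70.85 × 5.6m = 396.76m. Market value of debt D = 485.2m × 91.26/100 = 442.79352m.
Total capital V = 396.76 + 442.79352 = 839.55352.
Equity: weight = 396.76/839.55352 = 0.4726; cost = 10.5%.
Bonds outstanding: weight = 442.79352/839.55352 = 0.5274; after-tax cost = 8% × (1 − 37.8%) = 4.9760%.
WACC = 0.4726 × 10.5000% + 0.5274 × 4.9760% = 7.5866%.

7.59%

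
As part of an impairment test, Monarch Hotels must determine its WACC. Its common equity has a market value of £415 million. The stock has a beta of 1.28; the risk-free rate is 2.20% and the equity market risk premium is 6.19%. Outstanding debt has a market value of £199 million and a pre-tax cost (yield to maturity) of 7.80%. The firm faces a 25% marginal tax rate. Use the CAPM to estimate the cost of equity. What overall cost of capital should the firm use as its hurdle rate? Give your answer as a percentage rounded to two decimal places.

Cost of equity via CAPM: Re = 2.2% + 1.28 × 6.19% = 10.1232%.
Total capital V = 415 + 199 = 614.
Equity: weight = 415/614 = 0.6759; cost = 10.1232%.
Debt: weight = 199/614 = 0.3241; after-tax cost = 7.8% × (1 − 25%) = 5.8500%.
WACC = 0.6759 × 10.1232% + 0.3241 × 5.8500% = 8.7382%.

8.74%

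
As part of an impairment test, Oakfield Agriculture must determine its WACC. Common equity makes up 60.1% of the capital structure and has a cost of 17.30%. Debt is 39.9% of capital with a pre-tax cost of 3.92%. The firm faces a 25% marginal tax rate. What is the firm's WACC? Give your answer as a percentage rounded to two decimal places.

After-tax cost of debt = 3.92% × (1 − 25%) = 2.9400%.
WACC = 0.601 × 17.3000% + 0.399 × 2.9400% = 11.5704%.

11.57%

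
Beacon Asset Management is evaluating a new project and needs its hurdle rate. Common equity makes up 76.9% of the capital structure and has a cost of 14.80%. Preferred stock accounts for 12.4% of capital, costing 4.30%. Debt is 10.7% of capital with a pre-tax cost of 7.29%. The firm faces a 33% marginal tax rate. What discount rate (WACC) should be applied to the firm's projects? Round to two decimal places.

12.44%

After-tax cost of debt = 7.29% × (1 − 33%) = 4.8843%.
WACC = 0.769 × 14.8000% + 0.124 × 4.3000% + 0.107 × 4.8843% = 12.4370%.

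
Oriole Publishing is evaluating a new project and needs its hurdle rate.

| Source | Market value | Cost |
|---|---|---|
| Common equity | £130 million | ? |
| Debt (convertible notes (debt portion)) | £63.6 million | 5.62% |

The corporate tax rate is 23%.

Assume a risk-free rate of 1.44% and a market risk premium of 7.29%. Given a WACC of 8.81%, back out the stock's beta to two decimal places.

1.31

Total capital V = 130 + 63.6 = 193.6.
Equity weight = 130/193.6 = 0.6715.
Convertible notes (debt portion) weight = 63.6/193.6 = 0.3285.
Debt contribution = 0.3285 × 5.62% × (1 − 23%) = 1.4216%.
Required equity contribution = 8.81% − 1.4216% = 7.3884%  ⇒  Re = 11.0030%.
CAPM: 11.0030% = 1.44% + β × 7.29%  ⇒  β = 1.3118.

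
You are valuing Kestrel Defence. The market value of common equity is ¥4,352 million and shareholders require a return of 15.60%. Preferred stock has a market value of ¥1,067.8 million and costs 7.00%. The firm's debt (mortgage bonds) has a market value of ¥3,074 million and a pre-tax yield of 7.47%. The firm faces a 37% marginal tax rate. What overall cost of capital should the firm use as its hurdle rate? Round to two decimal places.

10.58%

Total capital V = 4352 + 1067.8 + 3074 = 8493.8.
Equity: weight = 4352/8493.8 = 0.5124; cost = 15.6%.
Preferred: weight = 1067.8/8493.8 = 0.1257; cost = 7%.
Mortgage bonds: weight = 3074/8493.8 = 0.3619; after-tax cost = 7.47% × (1 − 37%) = 4.7061%.
WACC = 0.5124 × 15.6000% + 0.1257 × 7.0000% + 0.3619 × 4.7061% = 10.5762%.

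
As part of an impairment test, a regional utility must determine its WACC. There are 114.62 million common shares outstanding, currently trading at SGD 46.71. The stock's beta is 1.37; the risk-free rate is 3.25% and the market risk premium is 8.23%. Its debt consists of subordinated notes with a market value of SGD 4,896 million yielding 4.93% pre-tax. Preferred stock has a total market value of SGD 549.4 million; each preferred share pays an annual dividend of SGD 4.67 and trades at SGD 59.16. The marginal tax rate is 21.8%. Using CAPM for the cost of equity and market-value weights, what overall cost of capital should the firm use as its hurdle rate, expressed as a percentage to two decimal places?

9.35%

Cost of equity via CAPM: Re = 3.25% + 1.37 × 8.23% = 14.5251%.
Cost of preferred: Rp = 4.67 / 59.16 = 7.8938%.
Market value of equity E = 46.71 × 114.62m = 5353.9002m.
Total capital V = 5353.9002 + 549.4 + 4896 = 10799.3002.
Equity: weight = 5353.9002/10799.3002 = 0.4958; cost = 14.5251%.
Preferred: weight = 549.4/10799.3002 = 0.0509; cost = 7.8938%.
Subordinated notes: weight = 4896/10799.3002 = 0.4534; after-tax cost = 4.93% × (1 − 21.8%) = 3.8553%.
WACC = 0.4958 × 14.5251% + 0.0509 × 7.8938% + 0.4534 × 3.8553% = 9.3504%.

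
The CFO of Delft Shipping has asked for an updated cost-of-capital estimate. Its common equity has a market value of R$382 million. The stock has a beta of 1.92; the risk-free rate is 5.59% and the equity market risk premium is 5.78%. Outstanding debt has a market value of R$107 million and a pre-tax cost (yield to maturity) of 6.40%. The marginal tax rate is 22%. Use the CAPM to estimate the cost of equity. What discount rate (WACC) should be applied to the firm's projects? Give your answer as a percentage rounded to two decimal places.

Cost of equity via CAPM: Re = 5.59% + 1.92 × 5.78% = 16.6876%.
Total capital V = 382 + 107 = 489.
Equity: weight = 382/489 = 0.7812; cost = 16.6876%.
Debt: weight = 107/489 = 0.2188; after-tax cost = 6.4% × (1 − 22%) = 4.9920%.
WACC = 0.7812 × 16.6876% + 0.2188 × 4.9920% = 14.1284%.

14.13%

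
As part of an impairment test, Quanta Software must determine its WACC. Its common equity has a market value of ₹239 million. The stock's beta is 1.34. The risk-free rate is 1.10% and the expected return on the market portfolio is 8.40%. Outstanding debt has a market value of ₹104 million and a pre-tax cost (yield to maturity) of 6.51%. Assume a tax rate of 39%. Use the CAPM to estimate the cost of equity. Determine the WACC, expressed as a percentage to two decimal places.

8.79%

Market risk premium = 8.4% − 1.1% = 7.3%.
Cost of equity via CAPM: Re = 1.1% + 1.34 × 7.3% = 10.8820%.
Total capital V = 239 + 104 = 343.
Equity: weight = 239/343 = 0.6968; cost = 10.882%.
Debt: weight = 104/343 = 0.3032; after-tax cost = 6.51% × (1 − 39%) = 3.9711%.
WACC = 0.6968 × 10.8820% + 0.3032 × 3.9711% = 8.7866%.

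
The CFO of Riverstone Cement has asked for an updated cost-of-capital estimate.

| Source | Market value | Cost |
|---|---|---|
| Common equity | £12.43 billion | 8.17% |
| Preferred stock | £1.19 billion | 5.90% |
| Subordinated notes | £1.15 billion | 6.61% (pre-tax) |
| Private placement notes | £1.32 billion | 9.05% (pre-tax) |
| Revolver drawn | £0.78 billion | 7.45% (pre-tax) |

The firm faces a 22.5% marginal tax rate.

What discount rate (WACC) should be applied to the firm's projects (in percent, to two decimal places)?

7.60%

Total capital V = 12.43 + 1.19 + 1.15 + 1.32 + 0.78 = 16.87.
Equity: weight = 12.43/16.87 = 0.7368; cost = 8.17%.
Preferred: weight = 1.19/16.87 = 0.0705; cost = 5.9%.
Subordinated notes: weight = 1.15/16.87 = 0.0682; after-tax cost = 6.61% × (1 − 22.5%) = 5.1228%.
Private placement notes: weight = 1.32/16.87 = 0.0782; after-tax cost = 9.05% × (1 − 22.5%) = 7.0138%.
Revolver drawn: weight = 0.78/16.87 = 0.0462; after-tax cost = 7.45% × (1 − 22.5%) = 5.7738%.
WACC = 0.7368 × 8.1700% + 0.0705 × 5.9000% + 0.0682 × 5.1228% + 0.0782 × 7.0138% + 0.0462 × 5.7738% = 7.6009%.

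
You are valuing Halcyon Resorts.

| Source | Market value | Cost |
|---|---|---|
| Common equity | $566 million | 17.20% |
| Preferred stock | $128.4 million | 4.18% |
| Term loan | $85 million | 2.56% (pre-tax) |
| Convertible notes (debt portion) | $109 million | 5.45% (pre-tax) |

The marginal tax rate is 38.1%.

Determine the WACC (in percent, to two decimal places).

Total capital V = 566 + 128.4 + 85 + 109 = 888.4.
Equity: weight = 566/888.4 = 0.6371; cost = 17.2%.
Preferred: weight = 128.4/888.4 = 0.1445; cost = 4.18%.
Term loan: weight = 85/888.4 = 0.0957; after-tax cost = 2.56% × (1 − 38.1%) = 1.5846%.
Convertible notes (debt portion): weight = 109/888.4 = 0.1227; after-tax cost = 5.45% × (1 − 38.1%) = 3.3736%.
WACC = 0.6371 × 17.2000% + 0.1445 × 4.1800% + 0.0957 × 1.5846% + 0.1227 × 3.3736% = 12.1278%.

12.13%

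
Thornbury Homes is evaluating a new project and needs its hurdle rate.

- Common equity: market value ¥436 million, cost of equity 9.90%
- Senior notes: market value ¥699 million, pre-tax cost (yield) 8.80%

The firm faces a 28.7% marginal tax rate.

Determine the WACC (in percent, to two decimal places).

7.67%

Total capital V = 436 + 699 = 1135.
Equity: weight = 436/1135 = 0.3841; cost = 9.9%.
Senior notes: weight = 699/1135 = 0.6159; after-tax cost = 8.8% × (1 − 28.7%) = 6.2744%.
WACC = 0.3841 × 9.9000% + 0.6159 × 6.2744% = 7.6671%.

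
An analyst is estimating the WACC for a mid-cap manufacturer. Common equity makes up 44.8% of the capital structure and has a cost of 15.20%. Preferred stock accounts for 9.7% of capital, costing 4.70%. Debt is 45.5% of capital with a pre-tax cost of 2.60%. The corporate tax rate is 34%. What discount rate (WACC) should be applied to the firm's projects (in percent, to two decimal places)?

After-tax cost of debt = 2.6% × (1 − 34%) = 1.7160%.
WACC = 0.448 × 15.2000% + 0.097 × 4.7000% + 0.455 × 1.7160% = 8.0463%.

8.05%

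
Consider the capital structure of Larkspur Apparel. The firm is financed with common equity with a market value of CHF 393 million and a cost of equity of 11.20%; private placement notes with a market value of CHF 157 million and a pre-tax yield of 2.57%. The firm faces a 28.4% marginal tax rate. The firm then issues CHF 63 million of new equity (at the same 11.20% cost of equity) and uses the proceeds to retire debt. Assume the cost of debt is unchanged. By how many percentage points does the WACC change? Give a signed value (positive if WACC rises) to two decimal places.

Current WACC:
Total capital V = 393 + 157 = 550.
Equity: weight = 393/550 = 0.7145; cost = 11.2%.
Private placement notes: weight = 157/550 = 0.2855; after-tax cost = 2.57% × (1 − 28.4%) = 1.8401%.
WACC = 0.7145 × 11.2000% + 0.2855 × 1.8401% = 8.5282%.
After the change:
Total capital V = 456 + 94 = 550.
Equity: weight = 456/550 = 0.8291; cost = 11.2%.
Private placement notes: weight = 94/550 = 0.1709; after-tax cost = 2.57% × (1 − 28.4%) = 1.8401%.
WACC = 0.8291 × 11.2000% + 0.1709 × 1.8401% = 9.6003%.
Change in WACC = 9.6003% − 8.5282% = 1.0721 pp.

+1.07 pp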